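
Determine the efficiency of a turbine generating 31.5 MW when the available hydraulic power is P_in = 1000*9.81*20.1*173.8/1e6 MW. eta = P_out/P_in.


P_in = 1000 * 9.81 * 20.1 * 173.8 / 1e6 = 34.2701 MW
eta = 31.5 / 34.2701 = 0.9192


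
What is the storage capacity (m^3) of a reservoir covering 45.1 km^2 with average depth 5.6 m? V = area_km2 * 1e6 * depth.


V = 45.1 * 1e6 * 5.6 = 2.5256e+08 m^3


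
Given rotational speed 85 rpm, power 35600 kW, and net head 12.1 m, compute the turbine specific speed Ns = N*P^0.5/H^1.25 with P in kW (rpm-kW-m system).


Ns = 85 * 35600^0.5 / 12.1^1.25 = 710.6606


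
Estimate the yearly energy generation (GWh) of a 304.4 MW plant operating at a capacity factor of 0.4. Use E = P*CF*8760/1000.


E = 304.4 * 0.4 * 8760 / 1000 = 1066.6176 GWh


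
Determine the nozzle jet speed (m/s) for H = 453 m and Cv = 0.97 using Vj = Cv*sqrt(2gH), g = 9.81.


Vj = 0.97 * sqrt(2*9.81*453) = 91.4472 m/s


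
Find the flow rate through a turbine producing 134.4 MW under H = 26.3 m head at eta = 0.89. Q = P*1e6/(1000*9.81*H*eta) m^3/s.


Q = 134.4 * 1e6 / (1000 * 9.81 * 26.3 * 0.89) = 585.3081 m^3/s


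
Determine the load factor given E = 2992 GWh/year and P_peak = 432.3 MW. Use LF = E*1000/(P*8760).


LF = 2992 * 1000 / (432.3 * 8760) = 0.7901


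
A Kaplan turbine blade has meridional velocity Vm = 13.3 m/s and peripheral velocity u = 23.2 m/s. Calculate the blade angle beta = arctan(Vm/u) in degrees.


beta = arctan(13.3 / 23.2) = 29.8246 degrees


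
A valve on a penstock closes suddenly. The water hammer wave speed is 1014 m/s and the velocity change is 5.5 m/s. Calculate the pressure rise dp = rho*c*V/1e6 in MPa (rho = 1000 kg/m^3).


dp = 1000 * 1014 * 5.5 / 1e6 = 5.5770 MPa


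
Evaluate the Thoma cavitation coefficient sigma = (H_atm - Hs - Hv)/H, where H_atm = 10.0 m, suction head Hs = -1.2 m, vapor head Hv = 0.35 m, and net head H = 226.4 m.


sigma = (10.0 - (-1.2) - 0.35) / 226.4 = 0.0479


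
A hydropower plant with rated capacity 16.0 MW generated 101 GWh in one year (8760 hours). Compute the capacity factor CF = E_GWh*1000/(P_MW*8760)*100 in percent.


CF = 101 * 1000 / (16.0 * 8760) * 100 = 72.0605 %


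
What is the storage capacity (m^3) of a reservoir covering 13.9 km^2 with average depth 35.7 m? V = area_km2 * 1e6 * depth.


V = 13.9 * 1e6 * 35.7 = 4.9623e+08 m^3


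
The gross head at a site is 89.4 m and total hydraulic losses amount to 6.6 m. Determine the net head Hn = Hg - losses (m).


Hn = 89.4 - 6.6 = 82.8000 m


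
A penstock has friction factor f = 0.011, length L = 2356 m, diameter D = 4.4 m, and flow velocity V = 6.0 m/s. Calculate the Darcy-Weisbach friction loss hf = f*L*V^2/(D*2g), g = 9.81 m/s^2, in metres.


hf = 0.011 * 2356 * 6.0^2 / (4.4 * 2 * 9.81) = 10.8073 m


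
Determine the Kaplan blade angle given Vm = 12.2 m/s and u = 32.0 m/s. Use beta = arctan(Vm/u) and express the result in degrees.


beta = arctan(12.2 / 32.0) = 20.8693 degrees


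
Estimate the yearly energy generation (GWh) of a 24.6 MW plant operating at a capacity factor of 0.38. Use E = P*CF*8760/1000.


E = 24.6 * 0.38 * 8760 / 1000 = 81.8885 GWh


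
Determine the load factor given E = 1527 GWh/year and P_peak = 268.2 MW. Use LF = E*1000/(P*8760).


LF = 1527 * 1000 / (268.2 * 8760) = 0.6499


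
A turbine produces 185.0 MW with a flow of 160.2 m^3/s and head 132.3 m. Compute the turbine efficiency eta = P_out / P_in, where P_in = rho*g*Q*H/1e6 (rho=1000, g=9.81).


P_in = 1000 * 9.81 * 160.2 * 132.3 / 1e6 = 207.9177 MW
eta = 185.0 / 207.9177 = 0.8898


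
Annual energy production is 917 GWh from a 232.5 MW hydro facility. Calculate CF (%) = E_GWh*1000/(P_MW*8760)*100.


CF = 917 * 1000 / (232.5 * 8760) * 100 = 45.0238 %


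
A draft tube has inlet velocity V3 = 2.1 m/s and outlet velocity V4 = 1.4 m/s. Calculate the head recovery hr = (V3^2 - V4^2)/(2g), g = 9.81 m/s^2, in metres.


hr = (2.1^2 - 1.4^2) / (2*9.81) = 0.1249 m


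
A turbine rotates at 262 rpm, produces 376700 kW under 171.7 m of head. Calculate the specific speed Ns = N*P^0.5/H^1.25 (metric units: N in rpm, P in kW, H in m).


Ns = 262 * 376700^0.5 / 171.7^1.25 = 258.7237


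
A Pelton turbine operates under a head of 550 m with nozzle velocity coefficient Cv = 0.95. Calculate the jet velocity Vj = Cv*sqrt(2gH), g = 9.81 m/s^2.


Vj = 0.95 * sqrt(2*9.81*550) = 98.6858 m/s


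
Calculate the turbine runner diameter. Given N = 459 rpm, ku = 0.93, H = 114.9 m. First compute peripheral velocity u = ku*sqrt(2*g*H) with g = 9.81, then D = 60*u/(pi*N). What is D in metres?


u = 0.93 * sqrt(2*9.81*114.9) = 44.1563 m/s
D = 60 * 44.1563 / (pi * 459) = 1.8373 m


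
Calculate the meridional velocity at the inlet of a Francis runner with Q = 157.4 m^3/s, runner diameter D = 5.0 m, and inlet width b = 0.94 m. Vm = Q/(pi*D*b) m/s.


Vm = 157.4 / (pi * 5.0 * 0.94) = 10.6600 m/s


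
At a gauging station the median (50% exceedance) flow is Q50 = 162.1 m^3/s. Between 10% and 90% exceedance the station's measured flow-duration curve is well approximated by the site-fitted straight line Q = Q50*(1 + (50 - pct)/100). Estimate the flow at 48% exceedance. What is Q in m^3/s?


Q = 162.1 * (1 + (50 - 48)/100) = 165.3420 m^3/s


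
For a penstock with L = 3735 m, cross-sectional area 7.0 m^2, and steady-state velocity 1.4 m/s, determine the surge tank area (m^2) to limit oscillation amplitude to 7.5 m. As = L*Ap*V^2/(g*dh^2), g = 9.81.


As = 3735 * 7.0 * 1.4^2 / (9.81 * 7.5^2) = 92.8652 m^2


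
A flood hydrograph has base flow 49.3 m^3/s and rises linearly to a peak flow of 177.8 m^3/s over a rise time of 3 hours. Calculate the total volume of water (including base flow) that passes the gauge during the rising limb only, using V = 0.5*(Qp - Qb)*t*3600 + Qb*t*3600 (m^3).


V = 0.5*(177.8 - 49.3)*3*3600 + 49.3*3*3600 = 1.2263e+06 m^3


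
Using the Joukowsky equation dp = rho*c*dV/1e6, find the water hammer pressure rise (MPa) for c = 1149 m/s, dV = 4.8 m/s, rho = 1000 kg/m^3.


dp = 1000 * 1149 * 4.8 / 1e6 = 5.5152 MPa


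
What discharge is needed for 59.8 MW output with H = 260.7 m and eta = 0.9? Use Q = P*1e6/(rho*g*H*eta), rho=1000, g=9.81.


Q = 59.8 * 1e6 / (1000 * 9.81 * 260.7 * 0.9) = 25.9806 m^3/s


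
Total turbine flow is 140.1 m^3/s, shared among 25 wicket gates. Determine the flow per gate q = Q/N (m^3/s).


q = 140.1 / 25 = 5.6040 m^3/s


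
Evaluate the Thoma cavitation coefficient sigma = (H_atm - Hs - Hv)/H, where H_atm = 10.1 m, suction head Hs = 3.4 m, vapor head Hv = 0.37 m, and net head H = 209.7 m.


sigma = (10.1 - 3.4 - 0.37) / 209.7 = 0.0302


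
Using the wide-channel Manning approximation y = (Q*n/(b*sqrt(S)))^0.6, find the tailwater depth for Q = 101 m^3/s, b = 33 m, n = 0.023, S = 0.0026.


y = (101 * 0.023 / (33 * 0.0026^0.5))^0.6 = 1.2135 m


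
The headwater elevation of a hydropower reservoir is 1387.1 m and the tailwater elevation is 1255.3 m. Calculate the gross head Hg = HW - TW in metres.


Hg = 1387.1 - 1255.3 = 131.8000 m


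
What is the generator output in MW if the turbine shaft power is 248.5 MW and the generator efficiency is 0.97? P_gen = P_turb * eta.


P_gen = 248.5 * 0.97 = 241.0450 MW


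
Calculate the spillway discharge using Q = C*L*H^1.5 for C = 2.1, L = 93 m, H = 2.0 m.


Q = 2.1 * 93 * 2.0^1.5 = 552.3918 m^3/s


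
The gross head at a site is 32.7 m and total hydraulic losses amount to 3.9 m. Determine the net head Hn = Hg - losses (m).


Hn = 32.7 - 3.9 = 28.8000 m


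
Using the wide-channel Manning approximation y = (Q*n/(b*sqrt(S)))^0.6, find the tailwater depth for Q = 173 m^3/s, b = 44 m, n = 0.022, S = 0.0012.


y = (173 * 0.022 / (44 * 0.0012^0.5))^0.6 = 1.7316 m


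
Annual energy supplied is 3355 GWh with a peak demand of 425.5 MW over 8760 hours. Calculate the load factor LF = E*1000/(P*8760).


LF = 3355 * 1000 / (425.5 * 8760) = 0.9001


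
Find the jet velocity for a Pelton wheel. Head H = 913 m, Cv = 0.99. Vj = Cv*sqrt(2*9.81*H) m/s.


Vj = 0.99 * sqrt(2*9.81*913) = 132.5013 m/s


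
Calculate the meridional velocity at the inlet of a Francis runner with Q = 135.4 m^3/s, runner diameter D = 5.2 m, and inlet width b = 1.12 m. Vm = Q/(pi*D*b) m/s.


Vm = 135.4 / (pi * 5.2 * 1.12) = 7.4003 m/s


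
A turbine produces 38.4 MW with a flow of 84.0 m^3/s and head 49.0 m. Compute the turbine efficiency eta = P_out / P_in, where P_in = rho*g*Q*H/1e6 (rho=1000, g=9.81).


P_in = 1000 * 9.81 * 84.0 * 49.0 / 1e6 = 40.3780 MW
eta = 38.4 / 40.3780 = 0.9510


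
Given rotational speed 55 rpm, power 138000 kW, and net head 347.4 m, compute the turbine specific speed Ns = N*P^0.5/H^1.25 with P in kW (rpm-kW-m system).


Ns = 55 * 138000^0.5 / 347.4^1.25 = 13.6228


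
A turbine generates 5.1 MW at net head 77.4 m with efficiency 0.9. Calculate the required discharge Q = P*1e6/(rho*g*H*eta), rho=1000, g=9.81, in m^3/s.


Q = 5.1 * 1e6 / (1000 * 9.81 * 77.4 * 0.9) = 7.4631 m^3/s


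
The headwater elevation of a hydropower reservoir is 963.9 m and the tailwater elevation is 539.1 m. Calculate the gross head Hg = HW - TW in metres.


Hg = 963.9 - 539.1 = 424.8000 m


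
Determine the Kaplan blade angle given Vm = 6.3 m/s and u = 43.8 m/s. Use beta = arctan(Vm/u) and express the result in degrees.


beta = arctan(6.3 / 43.8) = 8.1850 degrees


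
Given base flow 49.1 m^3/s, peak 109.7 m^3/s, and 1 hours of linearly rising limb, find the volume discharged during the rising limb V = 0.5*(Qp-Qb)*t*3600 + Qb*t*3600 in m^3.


V = 0.5*(109.7 - 49.1)*1*3600 + 49.1*1*3600 = 285840.0000 m^3


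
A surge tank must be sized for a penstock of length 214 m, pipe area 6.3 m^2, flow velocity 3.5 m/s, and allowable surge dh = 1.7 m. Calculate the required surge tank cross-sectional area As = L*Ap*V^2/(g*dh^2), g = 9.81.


As = 214 * 6.3 * 3.5^2 / (9.81 * 1.7^2) = 582.5371 m^2


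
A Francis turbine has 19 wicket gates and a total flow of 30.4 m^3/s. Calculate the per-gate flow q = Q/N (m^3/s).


q = 30.4 / 19 = 1.6000 m^3/s


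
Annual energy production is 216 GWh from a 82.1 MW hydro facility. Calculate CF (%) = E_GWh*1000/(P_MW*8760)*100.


CF = 216 * 1000 / (82.1 * 8760) * 100 = 30.0335 %


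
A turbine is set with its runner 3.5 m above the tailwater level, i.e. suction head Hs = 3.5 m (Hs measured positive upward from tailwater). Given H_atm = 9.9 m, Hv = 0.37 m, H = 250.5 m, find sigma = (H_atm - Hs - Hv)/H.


sigma = (9.9 - 3.5 - 0.37) / 250.5 = 0.0241


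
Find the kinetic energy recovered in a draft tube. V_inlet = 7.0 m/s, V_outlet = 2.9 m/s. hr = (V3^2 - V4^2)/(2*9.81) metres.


hr = (7.0^2 - 2.9^2) / (2*9.81) = 2.0688 m


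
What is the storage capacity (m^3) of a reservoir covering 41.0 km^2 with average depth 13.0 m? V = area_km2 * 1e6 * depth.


V = 41.0 * 1e6 * 13.0 = 5.3300e+08 m^3


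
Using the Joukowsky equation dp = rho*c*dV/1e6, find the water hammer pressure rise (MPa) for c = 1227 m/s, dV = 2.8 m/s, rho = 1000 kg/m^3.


dp = 1000 * 1227 * 2.8 / 1e6 = 3.4356 MPa


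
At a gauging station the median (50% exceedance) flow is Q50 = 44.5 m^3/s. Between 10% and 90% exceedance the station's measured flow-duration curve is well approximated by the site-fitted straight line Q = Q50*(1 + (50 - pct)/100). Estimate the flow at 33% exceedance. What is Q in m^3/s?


Q = 44.5 * (1 + (50 - 33)/100) = 52.0650 m^3/s


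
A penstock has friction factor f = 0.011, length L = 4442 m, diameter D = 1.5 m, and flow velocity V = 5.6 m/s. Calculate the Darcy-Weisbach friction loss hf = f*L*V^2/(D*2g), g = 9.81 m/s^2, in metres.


hf = 0.011 * 4442 * 5.6^2 / (1.5 * 2 * 9.81) = 52.0663 m


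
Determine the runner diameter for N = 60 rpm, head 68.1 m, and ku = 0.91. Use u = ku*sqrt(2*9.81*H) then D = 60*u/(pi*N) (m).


u = 0.91 * sqrt(2*9.81*68.1) = 33.2632 m/s
D = 60 * 33.2632 / (pi * 60) = 10.5880 m


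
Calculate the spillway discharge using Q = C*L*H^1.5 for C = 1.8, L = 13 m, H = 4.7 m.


Q = 1.8 * 13 * 4.7^1.5 = 238.4310 m^3/s


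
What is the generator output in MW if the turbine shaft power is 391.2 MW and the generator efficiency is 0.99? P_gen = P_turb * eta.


P_gen = 391.2 * 0.99 = 387.2880 MW


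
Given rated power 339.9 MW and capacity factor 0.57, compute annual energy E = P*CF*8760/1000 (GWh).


E = 339.9 * 0.57 * 8760 / 1000 = 1697.1887 GWh


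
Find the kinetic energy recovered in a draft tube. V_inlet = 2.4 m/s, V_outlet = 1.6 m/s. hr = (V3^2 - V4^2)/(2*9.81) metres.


hr = (2.4^2 - 1.6^2) / (2*9.81) = 0.1631 m


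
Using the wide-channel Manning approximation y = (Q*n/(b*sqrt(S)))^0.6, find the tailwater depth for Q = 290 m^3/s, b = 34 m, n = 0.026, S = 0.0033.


y = (290 * 0.026 / (34 * 0.0033^0.5))^0.6 = 2.2490 m


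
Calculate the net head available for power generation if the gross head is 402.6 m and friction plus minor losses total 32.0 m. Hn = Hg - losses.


Hn = 402.6 - 32.0 = 370.6000 m


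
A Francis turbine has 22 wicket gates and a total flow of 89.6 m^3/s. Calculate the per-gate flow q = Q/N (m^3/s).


q = 89.6 / 22 = 4.0727 m^3/s


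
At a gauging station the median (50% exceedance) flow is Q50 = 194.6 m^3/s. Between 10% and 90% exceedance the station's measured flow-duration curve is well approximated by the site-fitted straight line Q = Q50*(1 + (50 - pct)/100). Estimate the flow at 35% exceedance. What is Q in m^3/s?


Q = 194.6 * (1 + (50 - 35)/100) = 223.7900 m^3/s


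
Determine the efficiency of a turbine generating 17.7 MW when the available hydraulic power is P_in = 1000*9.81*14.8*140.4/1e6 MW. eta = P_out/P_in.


P_in = 1000 * 9.81 * 14.8 * 140.4 / 1e6 = 20.3844 MW
eta = 17.7 / 20.3844 = 0.8683


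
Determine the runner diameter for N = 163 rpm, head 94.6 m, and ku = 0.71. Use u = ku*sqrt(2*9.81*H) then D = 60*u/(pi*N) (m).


u = 0.71 * sqrt(2*9.81*94.6) = 30.5882 m/s
D = 60 * 30.5882 / (pi * 163) = 3.5840 m


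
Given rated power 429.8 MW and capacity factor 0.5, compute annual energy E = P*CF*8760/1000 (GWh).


E = 429.8 * 0.5 * 8760 / 1000 = 1882.5240 GWh


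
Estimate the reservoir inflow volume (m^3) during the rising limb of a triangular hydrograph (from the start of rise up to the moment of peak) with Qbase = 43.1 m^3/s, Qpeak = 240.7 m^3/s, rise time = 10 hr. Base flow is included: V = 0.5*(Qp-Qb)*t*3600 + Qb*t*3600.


V = 0.5*(240.7 - 43.1)*10*3600 + 43.1*10*3600 = 5.1084e+06 m^3


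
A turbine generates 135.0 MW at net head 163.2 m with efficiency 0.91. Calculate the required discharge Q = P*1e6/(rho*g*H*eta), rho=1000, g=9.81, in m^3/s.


Q = 135.0 * 1e6 / (1000 * 9.81 * 163.2 * 0.91) = 92.6623 m^3/s


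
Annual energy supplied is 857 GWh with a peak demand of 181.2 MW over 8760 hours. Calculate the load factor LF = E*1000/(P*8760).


LF = 857 * 1000 / (181.2 * 8760) = 0.5399


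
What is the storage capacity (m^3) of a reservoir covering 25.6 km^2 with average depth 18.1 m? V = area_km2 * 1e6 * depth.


V = 25.6 * 1e6 * 18.1 = 4.6336e+08 m^3


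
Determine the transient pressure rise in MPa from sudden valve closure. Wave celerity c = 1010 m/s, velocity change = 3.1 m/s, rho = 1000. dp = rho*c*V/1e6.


dp = 1000 * 1010 * 3.1 / 1e6 = 3.1310 MPa


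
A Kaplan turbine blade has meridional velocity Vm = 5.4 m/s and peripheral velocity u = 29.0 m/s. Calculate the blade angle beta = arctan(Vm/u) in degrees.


beta = arctan(5.4 / 29.0) = 10.5481 degrees


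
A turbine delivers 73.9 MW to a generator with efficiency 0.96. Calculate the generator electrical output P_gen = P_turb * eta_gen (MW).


P_gen = 73.9 * 0.96 = 70.9440 MW


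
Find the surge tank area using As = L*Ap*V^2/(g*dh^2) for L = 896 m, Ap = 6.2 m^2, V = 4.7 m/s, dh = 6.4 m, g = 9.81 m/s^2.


As = 896 * 6.2 * 4.7^2 / (9.81 * 6.4^2) = 305.3982 m^2


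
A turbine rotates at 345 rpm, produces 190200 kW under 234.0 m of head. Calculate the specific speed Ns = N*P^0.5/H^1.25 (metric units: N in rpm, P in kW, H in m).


Ns = 345 * 190200^0.5 / 234.0^1.25 = 164.4010


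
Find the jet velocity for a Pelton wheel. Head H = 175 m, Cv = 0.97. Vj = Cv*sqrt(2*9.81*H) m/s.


Vj = 0.97 * sqrt(2*9.81*175) = 56.8382 m/s


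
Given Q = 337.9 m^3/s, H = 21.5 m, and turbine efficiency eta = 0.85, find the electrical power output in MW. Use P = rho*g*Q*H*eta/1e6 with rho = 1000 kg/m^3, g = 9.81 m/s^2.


P = 1000 * 9.81 * 337.9 * 21.5 * 0.85 / 1e6 = 60.5780 MW


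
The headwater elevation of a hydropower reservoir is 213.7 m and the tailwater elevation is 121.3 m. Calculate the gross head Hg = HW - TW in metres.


Hg = 213.7 - 121.3 = 92.4000 m


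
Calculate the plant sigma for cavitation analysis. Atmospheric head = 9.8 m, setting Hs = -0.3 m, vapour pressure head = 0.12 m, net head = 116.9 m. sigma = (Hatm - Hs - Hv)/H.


sigma = (9.8 - (-0.3) - 0.12) / 116.9 = 0.0854


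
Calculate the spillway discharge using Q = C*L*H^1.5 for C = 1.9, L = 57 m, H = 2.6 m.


Q = 1.9 * 57 * 2.6^1.5 = 454.0341 m^3/s


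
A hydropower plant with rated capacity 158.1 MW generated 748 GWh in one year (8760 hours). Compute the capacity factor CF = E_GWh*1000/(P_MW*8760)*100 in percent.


CF = 748 * 1000 / (158.1 * 8760) * 100 = 54.0089 %


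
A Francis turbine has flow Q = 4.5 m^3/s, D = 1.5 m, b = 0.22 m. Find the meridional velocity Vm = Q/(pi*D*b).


Vm = 4.5 / (pi * 1.5 * 0.22) = 4.3406 m/s


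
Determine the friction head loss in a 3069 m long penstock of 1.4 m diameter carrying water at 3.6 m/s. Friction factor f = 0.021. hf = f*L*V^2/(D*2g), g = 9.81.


hf = 0.021 * 3069 * 3.6^2 / (1.4 * 2 * 9.81) = 30.4084 m


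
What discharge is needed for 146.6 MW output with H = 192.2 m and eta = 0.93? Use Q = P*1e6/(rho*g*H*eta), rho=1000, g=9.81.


Q = 146.6 * 1e6 / (1000 * 9.81 * 192.2 * 0.93) = 83.6043 m^3/s


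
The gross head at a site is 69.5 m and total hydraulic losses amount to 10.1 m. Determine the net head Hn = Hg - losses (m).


Hn = 69.5 - 10.1 = 59.4000 m


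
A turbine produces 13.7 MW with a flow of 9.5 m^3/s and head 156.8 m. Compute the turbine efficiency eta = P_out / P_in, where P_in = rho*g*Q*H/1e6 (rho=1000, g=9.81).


P_in = 1000 * 9.81 * 9.5 * 156.8 / 1e6 = 14.6130 MW
eta = 13.7 / 14.6130 = 0.9375


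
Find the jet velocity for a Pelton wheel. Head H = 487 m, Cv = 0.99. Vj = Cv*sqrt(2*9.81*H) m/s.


Vj = 0.99 * sqrt(2*9.81*487) = 96.7719 m/s


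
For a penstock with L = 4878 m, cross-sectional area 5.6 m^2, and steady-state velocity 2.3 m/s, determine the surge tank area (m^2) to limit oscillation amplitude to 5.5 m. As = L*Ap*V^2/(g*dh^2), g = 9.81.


As = 4878 * 5.6 * 2.3^2 / (9.81 * 5.5^2) = 486.9576 m^2


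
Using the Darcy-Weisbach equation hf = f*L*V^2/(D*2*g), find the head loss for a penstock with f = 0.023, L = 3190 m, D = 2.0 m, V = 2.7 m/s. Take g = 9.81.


hf = 0.023 * 3190 * 2.7^2 / (2.0 * 2 * 9.81) = 13.6307 m


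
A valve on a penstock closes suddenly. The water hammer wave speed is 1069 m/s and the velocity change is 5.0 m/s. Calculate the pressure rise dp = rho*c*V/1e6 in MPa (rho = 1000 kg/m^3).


dp = 1000 * 1069 * 5.0 / 1e6 = 5.3450 MPa


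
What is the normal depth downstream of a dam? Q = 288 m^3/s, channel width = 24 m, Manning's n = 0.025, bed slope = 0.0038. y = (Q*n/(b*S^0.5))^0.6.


y = (288 * 0.025 / (24 * 0.0038^0.5))^0.6 = 2.5843 m


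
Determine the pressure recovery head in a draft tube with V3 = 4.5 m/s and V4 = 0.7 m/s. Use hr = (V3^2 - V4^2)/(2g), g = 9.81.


hr = (4.5^2 - 0.7^2) / (2*9.81) = 1.0071 m


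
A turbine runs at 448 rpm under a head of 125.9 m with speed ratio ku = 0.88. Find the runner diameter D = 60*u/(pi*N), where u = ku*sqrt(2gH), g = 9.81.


u = 0.88 * sqrt(2*9.81*125.9) = 43.7366 m/s
D = 60 * 43.7366 / (pi * 448) = 1.8645 m


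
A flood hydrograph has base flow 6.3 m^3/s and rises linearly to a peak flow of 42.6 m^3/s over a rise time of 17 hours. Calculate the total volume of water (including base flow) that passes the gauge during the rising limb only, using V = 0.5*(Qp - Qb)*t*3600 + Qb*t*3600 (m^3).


V = 0.5*(42.6 - 6.3)*17*3600 + 6.3*17*3600 = 1.4963e+06 m^3


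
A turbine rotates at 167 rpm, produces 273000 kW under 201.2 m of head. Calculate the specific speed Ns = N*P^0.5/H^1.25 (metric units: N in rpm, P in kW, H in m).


Ns = 167 * 273000^0.5 / 201.2^1.25 = 115.1497


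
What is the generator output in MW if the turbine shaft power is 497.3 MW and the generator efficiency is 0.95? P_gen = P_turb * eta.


P_gen = 497.3 * 0.95 = 472.4350 MW


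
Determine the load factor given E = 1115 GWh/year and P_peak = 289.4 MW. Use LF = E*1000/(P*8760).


LF = 1115 * 1000 / (289.4 * 8760) = 0.4398


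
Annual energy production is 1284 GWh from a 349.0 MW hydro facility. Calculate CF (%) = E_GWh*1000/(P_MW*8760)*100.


CF = 1284 * 1000 / (349.0 * 8760) * 100 = 41.9987 %


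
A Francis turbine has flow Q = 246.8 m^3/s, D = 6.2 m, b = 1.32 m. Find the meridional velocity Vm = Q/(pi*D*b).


Vm = 246.8 / (pi * 6.2 * 1.32) = 9.5991 m/s


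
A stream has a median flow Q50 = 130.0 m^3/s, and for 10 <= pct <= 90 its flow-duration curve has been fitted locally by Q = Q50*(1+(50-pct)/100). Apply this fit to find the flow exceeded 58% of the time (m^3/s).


Q = 130.0 * (1 + (50 - 58)/100) = 119.6000 m^3/s


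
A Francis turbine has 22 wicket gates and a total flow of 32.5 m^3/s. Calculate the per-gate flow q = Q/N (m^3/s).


q = 32.5 / 22 = 1.4773 m^3/s


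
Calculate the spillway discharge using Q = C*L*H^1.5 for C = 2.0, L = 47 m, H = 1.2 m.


Q = 2.0 * 47 * 1.2^1.5 = 123.5662 m^3/s


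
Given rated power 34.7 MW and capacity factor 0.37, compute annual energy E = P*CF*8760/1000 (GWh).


E = 34.7 * 0.37 * 8760 / 1000 = 112.4696 GWh


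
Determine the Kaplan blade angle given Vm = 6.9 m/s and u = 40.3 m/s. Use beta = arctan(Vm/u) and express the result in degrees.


beta = arctan(6.9 / 40.3) = 9.7157 degrees


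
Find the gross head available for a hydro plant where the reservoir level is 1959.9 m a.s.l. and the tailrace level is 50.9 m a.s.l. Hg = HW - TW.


Hg = 1959.9 - 50.9 = 1909.0000 m


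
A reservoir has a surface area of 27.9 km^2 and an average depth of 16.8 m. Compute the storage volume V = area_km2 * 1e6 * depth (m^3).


V = 27.9 * 1e6 * 16.8 = 4.6872e+08 m^3


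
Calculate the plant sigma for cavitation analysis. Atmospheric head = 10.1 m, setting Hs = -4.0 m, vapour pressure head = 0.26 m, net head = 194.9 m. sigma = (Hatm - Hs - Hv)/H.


sigma = (10.1 - (-4.0) - 0.26) / 194.9 = 0.0710


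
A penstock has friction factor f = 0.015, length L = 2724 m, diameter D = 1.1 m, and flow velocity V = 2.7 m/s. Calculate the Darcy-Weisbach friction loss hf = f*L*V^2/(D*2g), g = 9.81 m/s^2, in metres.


hf = 0.015 * 2724 * 2.7^2 / (1.1 * 2 * 9.81) = 13.8018 m


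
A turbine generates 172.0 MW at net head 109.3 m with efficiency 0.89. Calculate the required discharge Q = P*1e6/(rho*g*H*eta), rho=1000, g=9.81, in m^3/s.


Q = 172.0 * 1e6 / (1000 * 9.81 * 109.3 * 0.89) = 180.2392 m^3/s


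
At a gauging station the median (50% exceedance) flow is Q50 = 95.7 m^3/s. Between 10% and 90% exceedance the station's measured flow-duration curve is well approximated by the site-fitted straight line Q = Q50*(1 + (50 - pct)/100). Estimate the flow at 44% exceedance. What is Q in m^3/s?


Q = 95.7 * (1 + (50 - 44)/100) = 101.4420 m^3/s


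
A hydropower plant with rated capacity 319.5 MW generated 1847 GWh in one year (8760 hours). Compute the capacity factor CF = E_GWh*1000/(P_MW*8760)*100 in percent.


CF = 1847 * 1000 / (319.5 * 8760) * 100 = 65.9921 %


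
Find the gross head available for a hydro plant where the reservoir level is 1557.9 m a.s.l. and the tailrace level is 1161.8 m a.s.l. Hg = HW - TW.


Hg = 1557.9 - 1161.8 = 396.1000 m


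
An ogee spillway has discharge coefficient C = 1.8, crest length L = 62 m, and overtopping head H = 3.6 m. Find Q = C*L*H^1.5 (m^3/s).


Q = 1.8 * 62 * 3.6^1.5 = 762.2860 m^3/s


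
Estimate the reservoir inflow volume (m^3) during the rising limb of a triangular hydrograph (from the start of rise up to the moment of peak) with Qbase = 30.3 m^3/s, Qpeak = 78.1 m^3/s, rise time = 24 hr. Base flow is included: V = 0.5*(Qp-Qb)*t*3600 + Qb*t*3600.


V = 0.5*(78.1 - 30.3)*24*3600 + 30.3*24*3600 = 4.6829e+06 m^3


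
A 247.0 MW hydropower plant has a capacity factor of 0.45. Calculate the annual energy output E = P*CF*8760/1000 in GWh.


E = 247.0 * 0.45 * 8760 / 1000 = 973.6740 GWh


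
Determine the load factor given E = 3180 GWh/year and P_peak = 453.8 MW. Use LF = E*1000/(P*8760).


LF = 3180 * 1000 / (453.8 * 8760) = 0.7999


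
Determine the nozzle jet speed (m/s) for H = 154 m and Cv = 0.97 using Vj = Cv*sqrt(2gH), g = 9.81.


Vj = 0.97 * sqrt(2*9.81*154) = 53.3190 m/s


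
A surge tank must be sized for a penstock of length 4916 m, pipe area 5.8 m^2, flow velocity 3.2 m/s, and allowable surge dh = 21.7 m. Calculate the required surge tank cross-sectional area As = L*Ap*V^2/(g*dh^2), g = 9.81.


As = 4916 * 5.8 * 3.2^2 / (9.81 * 21.7^2) = 63.2050 m^2


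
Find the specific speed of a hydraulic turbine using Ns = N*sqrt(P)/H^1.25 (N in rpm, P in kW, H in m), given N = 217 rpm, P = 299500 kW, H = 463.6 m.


Ns = 217 * 299500^0.5 / 463.6^1.25 = 55.2051


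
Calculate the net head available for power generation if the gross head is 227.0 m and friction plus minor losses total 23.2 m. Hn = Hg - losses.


Hn = 227.0 - 23.2 = 203.8000 m


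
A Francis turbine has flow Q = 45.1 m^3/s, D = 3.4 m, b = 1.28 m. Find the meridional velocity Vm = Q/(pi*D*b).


Vm = 45.1 / (pi * 3.4 * 1.28) = 3.2987 m/s


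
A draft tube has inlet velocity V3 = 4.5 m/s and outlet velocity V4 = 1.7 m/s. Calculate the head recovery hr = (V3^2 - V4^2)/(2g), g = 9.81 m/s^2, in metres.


hr = (4.5^2 - 1.7^2) / (2*9.81) = 0.8848 m


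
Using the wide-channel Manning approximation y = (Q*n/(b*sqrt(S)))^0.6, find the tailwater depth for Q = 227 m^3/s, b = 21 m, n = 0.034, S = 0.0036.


y = (227 * 0.034 / (21 * 0.0036^0.5))^0.6 = 2.9667 m


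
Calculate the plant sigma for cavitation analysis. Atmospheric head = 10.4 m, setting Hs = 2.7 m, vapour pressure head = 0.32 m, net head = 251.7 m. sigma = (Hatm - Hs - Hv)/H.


sigma = (10.4 - 2.7 - 0.32) / 251.7 = 0.0293


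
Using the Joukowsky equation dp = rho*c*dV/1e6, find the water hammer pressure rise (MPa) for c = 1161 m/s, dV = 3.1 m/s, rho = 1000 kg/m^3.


dp = 1000 * 1161 * 3.1 / 1e6 = 3.5991 MPa


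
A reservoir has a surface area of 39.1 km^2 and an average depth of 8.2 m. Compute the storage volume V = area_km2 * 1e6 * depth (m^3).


V = 39.1 * 1e6 * 8.2 = 3.2062e+08 m^3


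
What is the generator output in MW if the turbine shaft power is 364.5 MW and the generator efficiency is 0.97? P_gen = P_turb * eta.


P_gen = 364.5 * 0.97 = 353.5650 MW


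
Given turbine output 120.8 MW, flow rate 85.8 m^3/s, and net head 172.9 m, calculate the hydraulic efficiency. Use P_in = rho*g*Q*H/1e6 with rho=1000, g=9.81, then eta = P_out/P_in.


P_in = 1000 * 9.81 * 85.8 * 172.9 / 1e6 = 145.5296 MW
eta = 120.8 / 145.5296 = 0.8301


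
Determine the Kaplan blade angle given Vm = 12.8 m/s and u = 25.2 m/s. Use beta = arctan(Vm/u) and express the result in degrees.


beta = arctan(12.8 / 25.2) = 26.9277 degrees


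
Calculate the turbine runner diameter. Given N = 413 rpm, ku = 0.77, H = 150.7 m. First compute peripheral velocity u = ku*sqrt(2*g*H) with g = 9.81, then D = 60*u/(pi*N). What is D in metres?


u = 0.77 * sqrt(2*9.81*150.7) = 41.8694 m/s
D = 60 * 41.8694 / (pi * 413) = 1.9362 m


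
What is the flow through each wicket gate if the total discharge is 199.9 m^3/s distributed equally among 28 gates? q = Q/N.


q = 199.9 / 28 = 7.1393 m^3/s


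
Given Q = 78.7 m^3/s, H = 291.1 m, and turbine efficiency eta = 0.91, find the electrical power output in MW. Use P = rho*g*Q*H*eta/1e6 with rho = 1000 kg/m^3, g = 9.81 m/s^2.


P = 1000 * 9.81 * 78.7 * 291.1 * 0.91 / 1e6 = 204.5160 MW


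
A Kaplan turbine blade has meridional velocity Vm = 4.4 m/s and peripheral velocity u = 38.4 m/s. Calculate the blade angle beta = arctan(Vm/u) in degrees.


beta = arctan(4.4 / 38.4) = 6.5366 degrees


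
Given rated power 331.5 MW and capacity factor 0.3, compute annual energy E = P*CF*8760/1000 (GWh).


E = 331.5 * 0.3 * 8760 / 1000 = 871.1820 GWh


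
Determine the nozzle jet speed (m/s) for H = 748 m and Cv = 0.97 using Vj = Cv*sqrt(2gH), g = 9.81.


Vj = 0.97 * sqrt(2*9.81*748) = 117.5092 m/s


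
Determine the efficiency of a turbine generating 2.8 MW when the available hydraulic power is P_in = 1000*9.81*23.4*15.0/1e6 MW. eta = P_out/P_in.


P_in = 1000 * 9.81 * 23.4 * 15.0 / 1e6 = 3.4433 MW
eta = 2.8 / 3.4433 = 0.8132


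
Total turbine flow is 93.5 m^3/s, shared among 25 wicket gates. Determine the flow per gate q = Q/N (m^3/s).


q = 93.5 / 25 = 3.7400 m^3/s


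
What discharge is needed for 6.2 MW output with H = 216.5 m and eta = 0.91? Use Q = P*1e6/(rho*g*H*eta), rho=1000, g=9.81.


Q = 6.2 * 1e6 / (1000 * 9.81 * 216.5 * 0.91) = 3.2079 m^3/s


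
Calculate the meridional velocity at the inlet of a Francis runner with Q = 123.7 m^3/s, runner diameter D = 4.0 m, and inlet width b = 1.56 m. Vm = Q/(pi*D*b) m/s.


Vm = 123.7 / (pi * 4.0 * 1.56) = 6.3101 m/s


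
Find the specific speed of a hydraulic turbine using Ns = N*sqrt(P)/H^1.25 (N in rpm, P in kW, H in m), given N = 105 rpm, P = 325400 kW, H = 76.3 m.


Ns = 105 * 325400^0.5 / 76.3^1.25 = 265.6088


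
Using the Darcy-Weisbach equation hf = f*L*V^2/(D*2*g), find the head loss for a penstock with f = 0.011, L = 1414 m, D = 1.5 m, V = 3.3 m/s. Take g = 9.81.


hf = 0.011 * 1414 * 3.3^2 / (1.5 * 2 * 9.81) = 5.7555 m


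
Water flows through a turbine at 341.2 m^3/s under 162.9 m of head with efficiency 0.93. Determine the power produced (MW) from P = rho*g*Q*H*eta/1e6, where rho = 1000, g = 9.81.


P = 1000 * 9.81 * 341.2 * 162.9 * 0.93 / 1e6 = 507.0865 MW


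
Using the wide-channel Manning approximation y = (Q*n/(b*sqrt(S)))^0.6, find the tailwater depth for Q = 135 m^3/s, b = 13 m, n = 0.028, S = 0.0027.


y = (135 * 0.028 / (13 * 0.0027^0.5))^0.6 = 2.8101 m


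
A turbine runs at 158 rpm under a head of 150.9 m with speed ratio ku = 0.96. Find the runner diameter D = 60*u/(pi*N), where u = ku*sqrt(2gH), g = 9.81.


u = 0.96 * sqrt(2*9.81*150.9) = 52.2355 m/s
D = 60 * 52.2355 / (pi * 158) = 6.3141 m


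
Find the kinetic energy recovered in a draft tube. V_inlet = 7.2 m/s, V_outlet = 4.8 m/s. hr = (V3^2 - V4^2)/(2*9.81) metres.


hr = (7.2^2 - 4.8^2) / (2*9.81) = 1.4679 m


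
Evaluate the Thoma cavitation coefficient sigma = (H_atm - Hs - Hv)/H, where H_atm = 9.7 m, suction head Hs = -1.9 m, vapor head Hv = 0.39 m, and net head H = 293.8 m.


sigma = (9.7 - (-1.9) - 0.39) / 293.8 = 0.0382


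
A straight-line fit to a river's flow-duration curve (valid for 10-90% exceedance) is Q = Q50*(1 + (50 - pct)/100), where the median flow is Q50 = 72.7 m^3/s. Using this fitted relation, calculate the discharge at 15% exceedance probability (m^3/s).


Q = 72.7 * (1 + (50 - 15)/100) = 98.1450 m^3/s


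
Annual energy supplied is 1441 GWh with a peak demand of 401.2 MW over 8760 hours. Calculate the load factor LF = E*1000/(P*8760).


LF = 1441 * 1000 / (401.2 * 8760) = 0.4100


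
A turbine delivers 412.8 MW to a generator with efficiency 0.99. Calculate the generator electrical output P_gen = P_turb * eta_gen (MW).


P_gen = 412.8 * 0.99 = 408.6720 MW


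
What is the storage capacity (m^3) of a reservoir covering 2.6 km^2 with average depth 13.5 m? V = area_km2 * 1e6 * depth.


V = 2.6 * 1e6 * 13.5 = 3.5100e+07 m^3


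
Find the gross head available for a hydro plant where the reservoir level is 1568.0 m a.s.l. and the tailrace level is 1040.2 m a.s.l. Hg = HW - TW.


Hg = 1568.0 - 1040.2 = 527.8000 m


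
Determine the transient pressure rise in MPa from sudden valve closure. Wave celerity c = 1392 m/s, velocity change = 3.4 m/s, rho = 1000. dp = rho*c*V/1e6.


dp = 1000 * 1392 * 3.4 / 1e6 = 4.7328 MPa


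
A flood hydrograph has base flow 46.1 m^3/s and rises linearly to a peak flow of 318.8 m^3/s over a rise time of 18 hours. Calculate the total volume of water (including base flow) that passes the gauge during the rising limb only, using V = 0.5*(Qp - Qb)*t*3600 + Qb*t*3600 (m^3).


V = 0.5*(318.8 - 46.1)*18*3600 + 46.1*18*3600 = 1.1823e+07 m^3


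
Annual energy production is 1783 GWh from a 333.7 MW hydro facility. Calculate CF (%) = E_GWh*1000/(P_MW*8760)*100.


CF = 1783 * 1000 / (333.7 * 8760) * 100 = 60.9945 %


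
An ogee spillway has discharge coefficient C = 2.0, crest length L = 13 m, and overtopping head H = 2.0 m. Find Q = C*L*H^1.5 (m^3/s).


Q = 2.0 * 13 * 2.0^1.5 = 73.5391 m^3/s


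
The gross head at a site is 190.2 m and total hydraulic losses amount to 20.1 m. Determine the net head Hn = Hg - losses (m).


Hn = 190.2 - 20.1 = 170.1000 m


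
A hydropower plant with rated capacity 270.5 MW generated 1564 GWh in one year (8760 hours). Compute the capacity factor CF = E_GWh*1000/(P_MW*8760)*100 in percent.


CF = 1564 * 1000 / (270.5 * 8760) * 100 = 66.0033 %


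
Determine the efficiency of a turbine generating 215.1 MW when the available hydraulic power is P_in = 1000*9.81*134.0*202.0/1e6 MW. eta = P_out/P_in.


P_in = 1000 * 9.81 * 134.0 * 202.0 / 1e6 = 265.5371 MW
eta = 215.1 / 265.5371 = 0.8101


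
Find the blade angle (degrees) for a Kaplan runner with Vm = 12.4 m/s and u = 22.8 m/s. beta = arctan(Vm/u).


beta = arctan(12.4 / 22.8) = 28.5400 degrees


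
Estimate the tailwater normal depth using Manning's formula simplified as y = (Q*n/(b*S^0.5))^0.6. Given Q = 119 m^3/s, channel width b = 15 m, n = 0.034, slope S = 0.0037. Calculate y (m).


y = (119 * 0.034 / (15 * 0.0037^0.5))^0.6 = 2.4440 m


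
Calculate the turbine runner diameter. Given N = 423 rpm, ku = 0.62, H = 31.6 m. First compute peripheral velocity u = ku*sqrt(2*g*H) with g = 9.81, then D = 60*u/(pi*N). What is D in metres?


u = 0.62 * sqrt(2*9.81*31.6) = 15.4378 m/s
D = 60 * 15.4378 / (pi * 423) = 0.6970 m


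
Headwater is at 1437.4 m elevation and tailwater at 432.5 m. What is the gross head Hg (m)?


Hg = 1437.4 - 432.5 = 1004.9000 m


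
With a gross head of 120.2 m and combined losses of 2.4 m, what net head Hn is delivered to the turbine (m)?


Hn = 120.2 - 2.4 = 117.8000 m


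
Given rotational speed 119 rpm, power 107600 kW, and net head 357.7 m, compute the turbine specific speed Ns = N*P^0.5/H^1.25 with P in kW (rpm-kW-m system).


Ns = 119 * 107600^0.5 / 357.7^1.25 = 25.0931


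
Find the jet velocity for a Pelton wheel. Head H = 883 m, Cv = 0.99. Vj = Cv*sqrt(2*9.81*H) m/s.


Vj = 0.99 * sqrt(2*9.81*883) = 130.3062 m/s


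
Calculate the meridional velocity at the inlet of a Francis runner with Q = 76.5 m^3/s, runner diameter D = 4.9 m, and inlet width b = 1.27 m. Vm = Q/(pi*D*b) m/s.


Vm = 76.5 / (pi * 4.9 * 1.27) = 3.9130 m/s


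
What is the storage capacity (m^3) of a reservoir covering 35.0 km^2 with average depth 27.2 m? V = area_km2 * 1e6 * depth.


V = 35.0 * 1e6 * 27.2 = 9.5200e+08 m^3


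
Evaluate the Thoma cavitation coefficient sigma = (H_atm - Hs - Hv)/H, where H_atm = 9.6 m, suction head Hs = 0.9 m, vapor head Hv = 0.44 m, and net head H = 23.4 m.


sigma = (9.6 - 0.9 - 0.44) / 23.4 = 0.3530


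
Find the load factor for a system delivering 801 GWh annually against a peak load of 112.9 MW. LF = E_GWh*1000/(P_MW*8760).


LF = 801 * 1000 / (112.9 * 8760) = 0.8099


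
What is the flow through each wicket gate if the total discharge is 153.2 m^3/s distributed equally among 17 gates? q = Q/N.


q = 153.2 / 17 = 9.0118 m^3/s


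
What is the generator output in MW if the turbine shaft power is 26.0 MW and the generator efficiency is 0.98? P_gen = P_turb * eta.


P_gen = 26.0 * 0.98 = 25.4800 MW


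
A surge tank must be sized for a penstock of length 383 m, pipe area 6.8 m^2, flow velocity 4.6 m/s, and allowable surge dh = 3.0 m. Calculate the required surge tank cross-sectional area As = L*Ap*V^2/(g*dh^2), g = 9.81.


As = 383 * 6.8 * 4.6^2 / (9.81 * 3.0^2) = 624.1829 m^2


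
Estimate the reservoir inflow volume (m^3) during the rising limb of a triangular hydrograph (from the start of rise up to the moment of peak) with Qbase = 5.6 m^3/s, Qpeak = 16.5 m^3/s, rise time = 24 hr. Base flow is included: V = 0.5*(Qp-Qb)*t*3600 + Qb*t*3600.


V = 0.5*(16.5 - 5.6)*24*3600 + 5.6*24*3600 = 954720.0000 m^3


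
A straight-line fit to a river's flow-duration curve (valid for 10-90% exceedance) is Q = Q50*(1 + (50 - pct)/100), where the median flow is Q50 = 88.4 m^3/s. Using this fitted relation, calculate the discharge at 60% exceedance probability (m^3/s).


Q = 88.4 * (1 + (50 - 60)/100) = 79.5600 m^3/s


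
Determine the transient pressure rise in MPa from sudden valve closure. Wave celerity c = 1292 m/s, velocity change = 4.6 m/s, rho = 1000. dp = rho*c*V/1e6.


dp = 1000 * 1292 * 4.6 / 1e6 = 5.9432 MPa


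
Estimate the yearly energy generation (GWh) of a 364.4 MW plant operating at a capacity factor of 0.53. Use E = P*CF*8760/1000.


E = 364.4 * 0.53 * 8760 / 1000 = 1691.8363 GWh


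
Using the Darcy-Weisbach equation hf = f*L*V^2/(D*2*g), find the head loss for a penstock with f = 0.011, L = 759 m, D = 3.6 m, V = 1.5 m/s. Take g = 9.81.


hf = 0.011 * 759 * 1.5^2 / (3.6 * 2 * 9.81) = 0.2660 m


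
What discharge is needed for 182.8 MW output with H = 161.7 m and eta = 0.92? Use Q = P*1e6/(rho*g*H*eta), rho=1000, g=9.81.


Q = 182.8 * 1e6 / (1000 * 9.81 * 161.7 * 0.92) = 125.2591 m^3/s


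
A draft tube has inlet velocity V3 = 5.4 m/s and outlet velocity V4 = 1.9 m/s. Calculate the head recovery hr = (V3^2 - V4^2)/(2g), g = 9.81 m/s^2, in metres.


hr = (5.4^2 - 1.9^2) / (2*9.81) = 1.3022 m


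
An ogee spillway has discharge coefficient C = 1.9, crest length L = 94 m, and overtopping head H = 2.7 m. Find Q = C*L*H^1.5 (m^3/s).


Q = 1.9 * 94 * 2.7^1.5 = 792.3683 m^3/s


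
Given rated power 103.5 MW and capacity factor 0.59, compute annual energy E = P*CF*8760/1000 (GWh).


E = 103.5 * 0.59 * 8760 / 1000 = 534.9294 GWh


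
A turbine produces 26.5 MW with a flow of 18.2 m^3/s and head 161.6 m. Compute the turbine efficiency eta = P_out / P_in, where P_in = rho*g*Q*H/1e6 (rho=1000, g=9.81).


P_in = 1000 * 9.81 * 18.2 * 161.6 / 1e6 = 28.8524 MW
eta = 26.5 / 28.8524 = 0.9185


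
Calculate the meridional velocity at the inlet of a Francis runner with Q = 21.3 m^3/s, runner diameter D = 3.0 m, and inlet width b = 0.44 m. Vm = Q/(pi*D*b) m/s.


Vm = 21.3 / (pi * 3.0 * 0.44) = 5.1364 m/s


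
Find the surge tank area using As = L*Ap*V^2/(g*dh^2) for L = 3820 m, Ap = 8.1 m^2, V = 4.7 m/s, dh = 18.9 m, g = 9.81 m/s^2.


As = 3820 * 8.1 * 4.7^2 / (9.81 * 18.9^2) = 195.0525 m^2


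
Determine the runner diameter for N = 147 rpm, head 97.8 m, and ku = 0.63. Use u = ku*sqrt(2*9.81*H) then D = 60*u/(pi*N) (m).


u = 0.63 * sqrt(2*9.81*97.8) = 27.5968 m/s
D = 60 * 27.5968 / (pi * 147) = 3.5854 m
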